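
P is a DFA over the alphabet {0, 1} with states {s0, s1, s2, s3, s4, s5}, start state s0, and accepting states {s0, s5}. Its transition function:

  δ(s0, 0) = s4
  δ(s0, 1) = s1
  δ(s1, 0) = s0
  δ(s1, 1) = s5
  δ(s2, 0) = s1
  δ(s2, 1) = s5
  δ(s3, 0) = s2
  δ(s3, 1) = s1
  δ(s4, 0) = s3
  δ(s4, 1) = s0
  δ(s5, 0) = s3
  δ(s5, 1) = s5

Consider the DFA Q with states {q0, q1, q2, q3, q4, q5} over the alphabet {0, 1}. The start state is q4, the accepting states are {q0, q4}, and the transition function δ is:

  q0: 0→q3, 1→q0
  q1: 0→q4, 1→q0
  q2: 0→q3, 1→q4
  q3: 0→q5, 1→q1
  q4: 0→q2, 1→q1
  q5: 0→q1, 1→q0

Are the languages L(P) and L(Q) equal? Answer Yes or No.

Exploring the product automaton P × Q from the start pair (s0, q4), following both machines on each input symbol, reaches 6 state pairs: (s0, q4), (s4, q2), (s1, q1), (s3, q3), (s5, q0), (s2, q5).
P accepts in {s0, s5} and Q accepts in {q0, q4}. In every reachable pair the two components are either both accepting — (s0, q4), (s5, q0) — or both non-accepting, so no string is accepted by exactly one of the machines: L(P) \ L(Q) and L(Q) \ L(P) are both empty.
Hence every string is accepted by P iff it is accepted by Q, and the two languages coincide.

Yes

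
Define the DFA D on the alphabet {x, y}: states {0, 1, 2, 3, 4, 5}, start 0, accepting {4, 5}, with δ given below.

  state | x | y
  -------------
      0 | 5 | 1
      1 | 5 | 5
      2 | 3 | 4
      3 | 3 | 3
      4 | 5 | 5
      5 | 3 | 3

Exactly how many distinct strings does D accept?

The useful subgraph on states {0, 1, 5} is acyclic, so L(D) is finite; the longest accepting path visits 3 useful states, giving maximum string length 2.
Counting accepting paths from 0 by length: 1 of length 1, 2 of length 2. Total 3.

3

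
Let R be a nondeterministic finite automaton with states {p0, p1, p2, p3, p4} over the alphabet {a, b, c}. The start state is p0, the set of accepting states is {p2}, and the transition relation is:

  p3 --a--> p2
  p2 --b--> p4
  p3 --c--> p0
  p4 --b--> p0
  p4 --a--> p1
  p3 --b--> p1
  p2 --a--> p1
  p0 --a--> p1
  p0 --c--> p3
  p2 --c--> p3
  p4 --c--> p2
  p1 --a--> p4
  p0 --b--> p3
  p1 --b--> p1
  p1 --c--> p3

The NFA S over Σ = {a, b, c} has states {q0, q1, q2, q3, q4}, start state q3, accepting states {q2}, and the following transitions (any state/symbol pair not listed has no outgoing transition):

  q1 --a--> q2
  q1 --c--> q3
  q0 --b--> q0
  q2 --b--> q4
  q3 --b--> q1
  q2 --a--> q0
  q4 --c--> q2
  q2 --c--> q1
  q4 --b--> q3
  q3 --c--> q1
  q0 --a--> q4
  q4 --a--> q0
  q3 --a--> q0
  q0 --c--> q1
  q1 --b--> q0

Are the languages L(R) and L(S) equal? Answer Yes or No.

Exploring the product automaton R × S from the start pair (p0, q3), following both machines on each input symbol, reaches 5 state pairs: (p0, q3), (p1, q0), (p3, q1), (p4, q4), (p2, q2).
R accepts in {p2} and S accepts in {q2}. In every reachable pair the two components are either both accepting — (p2, q2) — or both non-accepting, so no string is accepted by exactly one of the machines: L(R) \ L(S) and L(S) \ L(R) are both empty.
Hence every string is accepted by R iff it is accepted by S, and the two languages coincide.

Yes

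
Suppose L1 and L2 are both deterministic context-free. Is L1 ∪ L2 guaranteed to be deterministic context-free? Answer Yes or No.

{aⁿbⁿ : n≥0} and {aⁿb²ⁿ : n≥0} are each accepted by a deterministic PDA (push the a's; pop one per b, respectively one per two b's), but their union U is not. Suppose a DPDA M accepted U. Being deterministic, M has a single run on aⁿb²ⁿ, and since aⁿbⁿ ∈ U that run passes through an accepting configuration right after consuming the prefix aⁿbⁿ and then goes on to accept again after n more b's. Build an ordinary (nondeterministic) PDA M′ that simulates M on a's and b's and, at any moment when M is in an accepting state, may switch to a second mode in which it reads only c's, feeding each c to M as a b; M′ accepts when M does. Then M′ accepts aⁱbʲcᵏ (k≥1) exactly when both aⁱbʲ ∈ U and aⁱbʲ⁺ᵏ ∈ U, and checking the four cases (i=j or j=2i, combined with j+k=i or j+k=2i) leaves only i=j=k: so L(M′) ∩ a*b*c⁺ = {aⁿbⁿcⁿ : n≥1} would be context-free, which it is not (pumping lemma) — contradiction. (The union is an unambiguous CFL; it is determinism, not unambiguity, that fails.)

No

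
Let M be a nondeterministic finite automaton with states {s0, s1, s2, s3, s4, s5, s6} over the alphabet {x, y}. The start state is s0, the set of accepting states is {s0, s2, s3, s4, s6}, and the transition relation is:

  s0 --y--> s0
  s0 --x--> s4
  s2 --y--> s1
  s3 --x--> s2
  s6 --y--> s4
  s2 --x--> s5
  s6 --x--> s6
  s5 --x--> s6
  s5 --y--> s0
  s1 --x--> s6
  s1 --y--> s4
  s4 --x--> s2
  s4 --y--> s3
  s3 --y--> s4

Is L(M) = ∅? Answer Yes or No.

The empty string ε is accepted: the run s0 ends in the accepting state s0.
Since at least one string is accepted, L(M) is not empty.

No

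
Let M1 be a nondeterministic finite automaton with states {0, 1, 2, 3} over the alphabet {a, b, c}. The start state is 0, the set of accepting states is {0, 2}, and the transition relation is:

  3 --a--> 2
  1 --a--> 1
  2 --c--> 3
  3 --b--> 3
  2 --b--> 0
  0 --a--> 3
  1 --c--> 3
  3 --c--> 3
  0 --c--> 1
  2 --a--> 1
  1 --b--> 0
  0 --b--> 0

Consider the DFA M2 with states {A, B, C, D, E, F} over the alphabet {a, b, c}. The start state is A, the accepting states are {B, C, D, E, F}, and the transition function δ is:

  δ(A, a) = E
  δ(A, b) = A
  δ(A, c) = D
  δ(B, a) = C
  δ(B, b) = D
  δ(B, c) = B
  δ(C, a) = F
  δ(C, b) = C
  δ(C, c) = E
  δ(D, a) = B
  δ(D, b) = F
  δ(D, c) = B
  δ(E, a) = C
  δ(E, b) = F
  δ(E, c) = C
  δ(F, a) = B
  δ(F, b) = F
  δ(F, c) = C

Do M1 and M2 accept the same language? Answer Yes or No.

No

The empty string ε is accepted by M1 but rejected by M2.
So L(M1) ≠ L(M2).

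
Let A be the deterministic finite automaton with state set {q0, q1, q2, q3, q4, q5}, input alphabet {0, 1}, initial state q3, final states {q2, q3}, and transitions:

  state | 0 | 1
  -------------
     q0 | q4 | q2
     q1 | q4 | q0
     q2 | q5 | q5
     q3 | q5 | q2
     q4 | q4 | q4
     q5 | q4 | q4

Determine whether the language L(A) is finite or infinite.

finite

The useful states (reachable from q3 and able to reach an accepting state) are {q2, q3}.
Restricted to these states the transition graph has no cycle, so every accepting path has bounded length and L is finite.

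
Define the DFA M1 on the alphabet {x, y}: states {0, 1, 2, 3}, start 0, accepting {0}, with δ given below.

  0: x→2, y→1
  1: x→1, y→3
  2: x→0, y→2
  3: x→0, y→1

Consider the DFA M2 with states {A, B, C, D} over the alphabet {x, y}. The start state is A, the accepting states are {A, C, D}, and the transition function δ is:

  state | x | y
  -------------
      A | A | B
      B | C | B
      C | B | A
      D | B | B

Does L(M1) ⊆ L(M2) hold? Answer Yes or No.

Exploring the product automaton M1 × M2 from the start pair (0, A), following both machines on each input symbol, reaches 9 state pairs: (0, A), (2, A), (1, B), (2, B), (1, C), (3, B), (0, C), (3, A), (1, A).
M1 accepts in {0} and M2 accepts in {A, C, D}. The reachable pairs whose M1-component is accepting are (0, A), (0, C); in each of them the M2-component is accepting too, so the product for L(M1) \ L(M2) (M1-component accepting, M2-component rejecting) has no reachable accepting pair and the difference is empty.
Hence every string in L(M1) is also in L(M2).

Yes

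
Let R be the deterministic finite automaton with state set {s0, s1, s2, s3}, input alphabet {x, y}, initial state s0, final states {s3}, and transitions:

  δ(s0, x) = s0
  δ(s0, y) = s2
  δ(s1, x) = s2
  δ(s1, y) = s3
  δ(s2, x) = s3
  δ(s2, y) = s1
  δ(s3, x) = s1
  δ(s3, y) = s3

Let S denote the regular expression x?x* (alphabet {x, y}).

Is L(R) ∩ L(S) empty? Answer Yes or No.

Yes

Converting the expression S to a DFA (subset construction, then merging equivalent states) gives the minimal DFA with states {r0, r1}, start state r0, accepting states {r0} and transitions r0: x→r0, y→r1; r1: x→r1, y→r1.
Exploring the product automaton R × S from the start pair (s0, r0), following both machines on each input symbol, reaches 4 state pairs: (s0, r0), (s2, r1), (s3, r1), (s1, r1).
R accepts in {s3} and S accepts in {r0}; no reachable pair has both components accepting, so no string drives both machines to acceptance simultaneously and L(R) ∩ L(S) = ∅.
So no string is accepted by both, and the intersection is empty.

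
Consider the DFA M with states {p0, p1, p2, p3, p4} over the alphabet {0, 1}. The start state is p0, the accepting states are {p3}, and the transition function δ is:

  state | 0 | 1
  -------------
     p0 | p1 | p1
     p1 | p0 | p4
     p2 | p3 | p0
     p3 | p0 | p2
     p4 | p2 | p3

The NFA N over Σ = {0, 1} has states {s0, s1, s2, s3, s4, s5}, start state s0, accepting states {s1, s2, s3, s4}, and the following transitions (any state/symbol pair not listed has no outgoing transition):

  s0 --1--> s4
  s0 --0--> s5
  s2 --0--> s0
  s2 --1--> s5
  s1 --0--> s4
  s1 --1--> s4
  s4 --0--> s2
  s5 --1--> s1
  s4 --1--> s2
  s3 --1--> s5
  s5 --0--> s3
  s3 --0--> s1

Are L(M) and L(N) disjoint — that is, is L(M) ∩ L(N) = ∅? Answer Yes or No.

No

The string 011 is accepted by both M and N.
Hence L(M) ∩ L(N) ≠ ∅.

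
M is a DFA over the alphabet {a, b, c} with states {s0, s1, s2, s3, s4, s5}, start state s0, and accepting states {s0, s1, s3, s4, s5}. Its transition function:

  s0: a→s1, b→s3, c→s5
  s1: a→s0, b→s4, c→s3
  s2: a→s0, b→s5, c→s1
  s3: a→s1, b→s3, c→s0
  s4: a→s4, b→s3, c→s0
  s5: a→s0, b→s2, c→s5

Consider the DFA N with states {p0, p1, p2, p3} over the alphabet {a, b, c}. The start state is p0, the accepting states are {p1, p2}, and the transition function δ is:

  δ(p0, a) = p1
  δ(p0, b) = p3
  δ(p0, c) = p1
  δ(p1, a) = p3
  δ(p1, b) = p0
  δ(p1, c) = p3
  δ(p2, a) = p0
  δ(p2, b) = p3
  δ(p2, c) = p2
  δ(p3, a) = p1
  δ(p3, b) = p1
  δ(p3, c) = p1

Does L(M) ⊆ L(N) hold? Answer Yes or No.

No

The empty string ε is in L(M) but not in L(N).
So L(M) ⊄ L(N).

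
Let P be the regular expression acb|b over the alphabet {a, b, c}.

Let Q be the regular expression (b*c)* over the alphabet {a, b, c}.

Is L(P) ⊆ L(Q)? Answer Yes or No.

No

The string b is in L(P) but not in L(Q).
So L(P) ⊄ L(Q).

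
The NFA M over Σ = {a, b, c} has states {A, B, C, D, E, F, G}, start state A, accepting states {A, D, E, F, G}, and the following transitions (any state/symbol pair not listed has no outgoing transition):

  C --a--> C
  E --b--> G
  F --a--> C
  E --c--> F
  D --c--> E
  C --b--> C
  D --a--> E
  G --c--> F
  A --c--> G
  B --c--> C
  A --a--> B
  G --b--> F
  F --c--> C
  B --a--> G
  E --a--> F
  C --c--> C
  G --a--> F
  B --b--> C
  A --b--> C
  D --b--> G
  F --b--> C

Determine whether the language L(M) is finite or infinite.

finite

The useful states (reachable from A and able to reach an accepting state) are {A, B, F, G}.
Restricted to these states the transition graph has no cycle, so every accepting path has bounded length and L is finite.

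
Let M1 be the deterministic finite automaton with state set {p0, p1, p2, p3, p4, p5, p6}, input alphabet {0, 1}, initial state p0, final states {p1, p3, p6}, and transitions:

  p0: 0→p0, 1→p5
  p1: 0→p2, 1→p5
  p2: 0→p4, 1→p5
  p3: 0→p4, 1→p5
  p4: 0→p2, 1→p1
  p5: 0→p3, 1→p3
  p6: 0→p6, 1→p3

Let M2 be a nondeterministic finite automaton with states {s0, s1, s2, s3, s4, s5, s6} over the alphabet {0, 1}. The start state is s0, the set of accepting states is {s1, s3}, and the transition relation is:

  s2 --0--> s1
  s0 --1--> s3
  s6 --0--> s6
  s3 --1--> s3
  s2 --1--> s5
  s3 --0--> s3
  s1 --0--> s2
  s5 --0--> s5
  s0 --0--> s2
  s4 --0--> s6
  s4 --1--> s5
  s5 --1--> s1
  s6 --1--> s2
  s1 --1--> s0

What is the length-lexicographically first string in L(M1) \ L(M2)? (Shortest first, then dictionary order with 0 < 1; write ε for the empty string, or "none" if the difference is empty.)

010

The string 010 is accepted by M1 but not by M2.
No shorter string lies in the difference, and 010 is the lexicographically first length-3 string in L(M1) \ L(M2).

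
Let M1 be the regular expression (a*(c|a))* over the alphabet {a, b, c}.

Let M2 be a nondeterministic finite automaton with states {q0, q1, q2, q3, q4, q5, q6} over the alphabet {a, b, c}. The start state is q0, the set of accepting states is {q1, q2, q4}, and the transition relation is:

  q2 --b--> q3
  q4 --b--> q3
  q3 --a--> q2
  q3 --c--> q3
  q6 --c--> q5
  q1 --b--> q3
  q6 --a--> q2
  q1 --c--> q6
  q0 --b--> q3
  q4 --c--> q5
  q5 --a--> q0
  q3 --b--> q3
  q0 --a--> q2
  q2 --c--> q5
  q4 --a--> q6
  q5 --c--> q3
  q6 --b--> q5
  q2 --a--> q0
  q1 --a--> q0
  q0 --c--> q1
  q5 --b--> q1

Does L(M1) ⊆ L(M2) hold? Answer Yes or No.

No

The empty string ε is in L(M1) but not in L(M2).
So L(M1) ⊄ L(M2).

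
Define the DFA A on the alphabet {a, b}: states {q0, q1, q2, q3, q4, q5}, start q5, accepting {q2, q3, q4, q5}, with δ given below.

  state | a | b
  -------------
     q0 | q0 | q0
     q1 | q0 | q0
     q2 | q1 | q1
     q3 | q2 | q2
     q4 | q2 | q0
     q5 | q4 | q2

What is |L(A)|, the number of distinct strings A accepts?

4

The useful subgraph on states {q2, q4, q5} is acyclic, so L(A) is finite; the longest accepting path visits 3 useful states, giving maximum string length 2.
Counting accepting paths from q5 by length: 1 of length 0, 2 of length 1, 1 of length 2. Total 4.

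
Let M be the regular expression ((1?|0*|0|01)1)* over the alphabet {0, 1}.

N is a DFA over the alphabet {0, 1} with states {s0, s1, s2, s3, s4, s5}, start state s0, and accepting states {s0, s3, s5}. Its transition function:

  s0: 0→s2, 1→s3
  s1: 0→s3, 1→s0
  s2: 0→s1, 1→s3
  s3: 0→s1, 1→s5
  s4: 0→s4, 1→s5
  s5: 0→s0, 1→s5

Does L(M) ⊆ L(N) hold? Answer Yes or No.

Converting the expression M to a DFA (subset construction, then merging equivalent states) gives the minimal DFA with states {m0, m1}, start state m0, accepting states {m0} and transitions m0: 0→m1, 1→m0; m1: 0→m1, 1→m0.
Exploring the product automaton M × N from the start pair (m0, s0), following both machines on each input symbol, reaches 7 state pairs: (m0, s0), (m1, s2), (m0, s3), (m1, s1), (m0, s5), (m1, s3), (m1, s0).
M accepts in {m0} and N accepts in {s0, s3, s5}. The reachable pairs whose M-component is accepting are (m0, s0), (m0, s3), (m0, s5); in each of them the N-component is accepting too, so the product for L(M) \ L(N) (M-component accepting, N-component rejecting) has no reachable accepting pair and the difference is empty.
Hence every string in L(M) is also in L(N).

Yes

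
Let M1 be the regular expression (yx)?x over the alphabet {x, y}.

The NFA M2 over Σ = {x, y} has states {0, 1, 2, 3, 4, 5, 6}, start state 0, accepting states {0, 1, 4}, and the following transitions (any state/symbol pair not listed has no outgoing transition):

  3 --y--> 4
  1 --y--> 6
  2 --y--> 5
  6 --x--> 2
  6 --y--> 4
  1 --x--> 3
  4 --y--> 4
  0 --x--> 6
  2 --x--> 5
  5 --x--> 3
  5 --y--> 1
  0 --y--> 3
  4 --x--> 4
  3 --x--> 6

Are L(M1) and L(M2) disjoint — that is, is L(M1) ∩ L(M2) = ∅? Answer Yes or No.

Converting the expression M1 to a DFA (subset construction, then merging equivalent states) gives the minimal DFA with states {r0, r1, r2, r3, r4}, start state r0, accepting states {r1} and transitions r0: x→r1, y→r2; r1: x→r3, y→r3; r2: x→r4, y→r3; r3: x→r3, y→r3; r4: x→r1, y→r3.
Exploring the product automaton M1 × M2 from the start pair (r0, 0), following both machines on each input symbol, reaches 11 state pairs: (r0, 0), (r1, 6), (r2, 3), (r3, 2), (r3, 4), (r4, 6), (r3, 5), (r1, 2), (r3, 3), (r3, 1), (r3, 6).
M1 accepts in {r1} and M2 accepts in {0, 1, 4}; no reachable pair has both components accepting, so no string drives both machines to acceptance simultaneously and L(M1) ∩ L(M2) = ∅.
So no string is accepted by both, and the intersection is empty.

Yes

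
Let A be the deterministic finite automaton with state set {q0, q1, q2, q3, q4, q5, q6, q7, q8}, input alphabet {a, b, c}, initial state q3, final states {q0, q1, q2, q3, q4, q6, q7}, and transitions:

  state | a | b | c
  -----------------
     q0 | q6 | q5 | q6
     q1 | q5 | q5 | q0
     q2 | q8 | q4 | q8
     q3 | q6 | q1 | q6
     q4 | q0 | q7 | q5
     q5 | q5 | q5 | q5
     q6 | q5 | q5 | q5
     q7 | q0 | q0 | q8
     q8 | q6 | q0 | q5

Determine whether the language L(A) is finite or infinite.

The useful states (reachable from q3 and able to reach an accepting state) are {q0, q1, q3, q6}.
Restricted to these states the transition graph has no cycle, so every accepting path has bounded length and L is finite.

finite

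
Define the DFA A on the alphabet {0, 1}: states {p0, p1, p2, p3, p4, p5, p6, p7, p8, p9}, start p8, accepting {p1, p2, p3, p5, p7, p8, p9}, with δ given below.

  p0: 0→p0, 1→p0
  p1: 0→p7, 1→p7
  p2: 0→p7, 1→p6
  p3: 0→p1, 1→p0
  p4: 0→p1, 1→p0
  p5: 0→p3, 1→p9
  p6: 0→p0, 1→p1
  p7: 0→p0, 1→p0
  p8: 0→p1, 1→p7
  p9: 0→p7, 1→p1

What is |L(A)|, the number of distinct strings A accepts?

The useful subgraph on states {p1, p7, p8} is acyclic, so L(A) is finite; the longest accepting path visits 3 useful states, giving maximum string length 2.
Counting accepting paths from p8 by length: 1 of length 0, 2 of length 1, 2 of length 2. Total 5.

5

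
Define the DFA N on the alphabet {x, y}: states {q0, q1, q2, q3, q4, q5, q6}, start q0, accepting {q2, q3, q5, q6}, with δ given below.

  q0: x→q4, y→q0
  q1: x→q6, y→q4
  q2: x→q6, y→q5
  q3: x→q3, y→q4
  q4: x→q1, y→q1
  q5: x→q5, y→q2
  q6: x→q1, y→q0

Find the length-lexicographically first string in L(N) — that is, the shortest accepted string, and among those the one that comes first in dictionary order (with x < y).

A breadth-first search from q0 reaches an accepting state first via the path q0 → q4 → q1 → q6 on input xxx.
No string of length < 3 is accepted (BFS exhausts all shorter strings without reaching an accepting state), and xxx is the lexicographically least accepting string of length 3.

xxx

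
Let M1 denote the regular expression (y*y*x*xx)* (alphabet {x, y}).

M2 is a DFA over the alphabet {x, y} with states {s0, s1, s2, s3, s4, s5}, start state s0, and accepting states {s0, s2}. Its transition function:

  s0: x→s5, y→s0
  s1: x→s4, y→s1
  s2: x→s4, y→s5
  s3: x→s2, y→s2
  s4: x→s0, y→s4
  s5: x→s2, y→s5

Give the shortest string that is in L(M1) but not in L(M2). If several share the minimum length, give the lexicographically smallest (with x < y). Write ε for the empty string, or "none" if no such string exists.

The string xxx is accepted by M1 but not by M2.
No shorter string lies in the difference, and xxx is the lexicographically first length-3 string in L(M1) \ L(M2).

xxx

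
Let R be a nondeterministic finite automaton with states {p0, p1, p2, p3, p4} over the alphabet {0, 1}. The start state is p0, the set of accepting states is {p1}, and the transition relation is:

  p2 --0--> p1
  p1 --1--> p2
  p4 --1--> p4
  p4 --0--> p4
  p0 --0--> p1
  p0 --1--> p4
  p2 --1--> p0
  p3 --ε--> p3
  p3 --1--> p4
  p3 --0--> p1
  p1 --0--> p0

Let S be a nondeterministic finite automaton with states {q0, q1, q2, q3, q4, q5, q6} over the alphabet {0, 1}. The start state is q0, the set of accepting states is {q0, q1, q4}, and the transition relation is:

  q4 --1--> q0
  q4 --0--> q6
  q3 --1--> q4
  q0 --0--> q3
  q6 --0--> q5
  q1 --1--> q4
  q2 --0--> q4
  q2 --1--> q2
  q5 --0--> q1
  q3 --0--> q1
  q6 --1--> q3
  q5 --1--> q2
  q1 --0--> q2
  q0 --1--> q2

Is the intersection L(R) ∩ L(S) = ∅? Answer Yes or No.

The string 00010 is accepted by both R and S.
Hence L(R) ∩ L(S) ≠ ∅.

No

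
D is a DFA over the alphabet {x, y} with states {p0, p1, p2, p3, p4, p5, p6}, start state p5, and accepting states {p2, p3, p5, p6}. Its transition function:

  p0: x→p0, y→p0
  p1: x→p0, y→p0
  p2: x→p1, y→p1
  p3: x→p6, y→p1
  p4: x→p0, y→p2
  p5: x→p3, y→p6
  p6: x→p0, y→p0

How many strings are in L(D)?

The useful subgraph on states {p3, p5, p6} is acyclic, so L(D) is finite; the longest accepting path visits 3 useful states, giving maximum string length 2.
Counting accepting paths from p5 by length: 1 of length 0, 2 of length 1, 1 of length 2. Total 4.

4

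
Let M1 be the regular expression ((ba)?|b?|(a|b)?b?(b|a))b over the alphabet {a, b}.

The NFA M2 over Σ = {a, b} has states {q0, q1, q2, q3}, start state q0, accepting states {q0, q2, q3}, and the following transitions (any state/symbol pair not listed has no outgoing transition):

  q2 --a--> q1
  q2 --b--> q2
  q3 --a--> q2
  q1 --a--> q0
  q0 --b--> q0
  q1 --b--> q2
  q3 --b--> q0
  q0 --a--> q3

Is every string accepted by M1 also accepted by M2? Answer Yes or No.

Converting the expression M1 to a DFA (subset construction, then merging equivalent states) gives the minimal DFA with states {r0, r1, r2, r3, r4, r5, r6, r7}, start state r0, accepting states {r2, r4, r6, r7} and transitions r0: a→r1, b→r2; r1: a→r3, b→r4; r2: a→r3, b→r4; r3: a→r5, b→r6; r4: a→r3, b→r7; r5: a→r5, b→r5; r6: a→r5, b→r5; r7: a→r5, b→r6.
Exploring the product automaton M1 × M2 from the start pair (r0, q0), following both machines on each input symbol, reaches 13 state pairs: (r0, q0), (r1, q3), (r2, q0), (r3, q2), (r4, q0), (r3, q3), (r5, q1), (r6, q2), (r7, q0), (r5, q2), (r6, q0), (r5, q0), (r5, q3).
M1 accepts in {r2, r4, r6, r7} and M2 accepts in {q0, q2, q3}. The reachable pairs whose M1-component is accepting are (r2, q0), (r4, q0), (r6, q2), (r7, q0), (r6, q0); in each of them the M2-component is accepting too, so the product for L(M1) \ L(M2) (M1-component accepting, M2-component rejecting) has no reachable accepting pair and the difference is empty.
Hence every string in L(M1) is also in L(M2).

Yes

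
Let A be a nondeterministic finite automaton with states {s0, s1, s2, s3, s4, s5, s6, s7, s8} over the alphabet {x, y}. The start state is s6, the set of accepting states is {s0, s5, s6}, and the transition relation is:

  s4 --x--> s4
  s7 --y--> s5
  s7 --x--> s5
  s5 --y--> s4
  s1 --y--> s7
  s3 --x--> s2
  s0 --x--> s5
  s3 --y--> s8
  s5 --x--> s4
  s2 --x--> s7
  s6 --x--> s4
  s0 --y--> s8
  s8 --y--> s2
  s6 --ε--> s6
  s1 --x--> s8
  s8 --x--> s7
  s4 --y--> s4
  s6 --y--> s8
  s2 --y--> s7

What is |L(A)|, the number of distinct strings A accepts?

7

The useful subgraph on states {s2, s5, s6, s7, s8} is acyclic, so L(A) is finite; the longest accepting path visits 5 useful states, giving maximum string length 4.
Counting accepting paths from s6 by length: 1 of length 0, 2 of length 3, 4 of length 4. Total 7.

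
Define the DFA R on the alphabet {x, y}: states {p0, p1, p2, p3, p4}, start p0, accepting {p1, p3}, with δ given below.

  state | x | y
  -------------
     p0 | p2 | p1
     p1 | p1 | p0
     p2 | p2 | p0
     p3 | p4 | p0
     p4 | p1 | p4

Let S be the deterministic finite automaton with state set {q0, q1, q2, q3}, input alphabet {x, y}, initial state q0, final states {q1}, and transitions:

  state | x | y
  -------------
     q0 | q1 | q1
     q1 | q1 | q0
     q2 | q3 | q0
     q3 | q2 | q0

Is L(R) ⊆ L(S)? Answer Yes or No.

Yes

Exploring the product automaton R × S from the start pair (p0, q0), following both machines on each input symbol, reaches 3 state pairs: (p0, q0), (p2, q1), (p1, q1).
R accepts in {p1, p3} and S accepts in {q1}. The reachable pairs whose R-component is accepting are (p1, q1); in each of them the S-component is accepting too, so the product for L(R) \ L(S) (R-component accepting, S-component rejecting) has no reachable accepting pair and the difference is empty.
Hence every string in L(R) is also in L(S).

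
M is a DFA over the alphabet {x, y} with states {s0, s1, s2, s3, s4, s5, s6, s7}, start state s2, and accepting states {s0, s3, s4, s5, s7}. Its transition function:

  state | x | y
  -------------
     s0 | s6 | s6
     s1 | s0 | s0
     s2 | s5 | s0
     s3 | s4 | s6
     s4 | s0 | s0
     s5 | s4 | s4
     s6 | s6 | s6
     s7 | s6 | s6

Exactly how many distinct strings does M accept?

8

The useful subgraph on states {s0, s2, s4, s5} is acyclic, so L(M) is finite; the longest accepting path visits 4 useful states, giving maximum string length 3.
Counting accepting paths from s2 by length: 2 of length 1, 2 of length 2, 4 of length 3. Total 8.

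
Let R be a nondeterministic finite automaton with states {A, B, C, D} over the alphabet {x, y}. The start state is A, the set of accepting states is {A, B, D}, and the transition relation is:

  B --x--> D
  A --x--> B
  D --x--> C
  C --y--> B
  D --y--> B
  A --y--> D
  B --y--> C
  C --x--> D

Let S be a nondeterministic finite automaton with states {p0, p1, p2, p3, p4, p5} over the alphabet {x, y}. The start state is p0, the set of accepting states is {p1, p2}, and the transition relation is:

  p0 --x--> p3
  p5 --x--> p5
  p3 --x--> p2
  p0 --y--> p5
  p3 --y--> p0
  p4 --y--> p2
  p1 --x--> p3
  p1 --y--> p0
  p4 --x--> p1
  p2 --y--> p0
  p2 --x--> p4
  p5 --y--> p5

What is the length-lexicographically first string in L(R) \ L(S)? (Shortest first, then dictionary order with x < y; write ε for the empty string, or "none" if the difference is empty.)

The empty string ε is accepted by R but not by S.
Since ε is the unique shortest string, it is the required witness.

ε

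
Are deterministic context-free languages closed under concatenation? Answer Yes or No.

Take L₁ = {ε, c} (finite, hence regular and DCFL) and L₂ = {c aⁿbⁿ : n≥0} ∪ {cc aⁿb²ⁿ : n≥0} (a DCFL: the number of leading c's tells the DPDA whether to pop one stack symbol per b or per two b's). Then L₁L₂ ∩ cca⁺b* = {cc aⁿbⁿ : n≥1} ∪ {cc aⁿb²ⁿ : n≥1}. If L₁L₂ were a DCFL, so would be this intersection with a regular set, and a DPDA for it started from its configuration after reading cc would accept {aⁿbⁿ : n≥1} ∪ {aⁿb²ⁿ : n≥1}, which no deterministic PDA accepts (a DPDA for it would have a single run on aⁿb²ⁿ, accepting after the prefix aⁿbⁿ and accepting again after n more b's; an ordinary PDA that simulates it on a's and b's and, at any moment when it is accepting, may switch to reading only a fresh letter d while feeding each d to the simulation as a b, would accept aⁱbʲdᵏ (k≥1) exactly when both aⁱbʲ and aⁱbʲ⁺ᵏ are in the language, i.e. its language intersected with the regular set a*b*d⁺ would be exactly {aⁿbⁿdⁿ : n≥1} — impossible, since context-free languages are closed under intersection with regular sets and {aⁿbⁿdⁿ} is not context-free). Hence L₁L₂ is not a DCFL.

No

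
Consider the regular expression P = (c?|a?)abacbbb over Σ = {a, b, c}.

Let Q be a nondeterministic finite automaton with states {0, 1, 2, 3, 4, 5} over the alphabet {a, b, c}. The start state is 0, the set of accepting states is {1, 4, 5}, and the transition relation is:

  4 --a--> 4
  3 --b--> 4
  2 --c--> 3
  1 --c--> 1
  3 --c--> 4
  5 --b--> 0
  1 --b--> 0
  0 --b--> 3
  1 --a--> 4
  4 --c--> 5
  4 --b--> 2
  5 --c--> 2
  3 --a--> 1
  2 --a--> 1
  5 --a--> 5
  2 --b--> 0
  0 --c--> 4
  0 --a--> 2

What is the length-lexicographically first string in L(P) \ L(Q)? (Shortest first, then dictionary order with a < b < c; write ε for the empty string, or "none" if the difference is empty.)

The string abacbbb is accepted by P but not by Q.
No shorter string lies in the difference, and abacbbb is the lexicographically first length-7 string in L(P) \ L(Q).

abacbbb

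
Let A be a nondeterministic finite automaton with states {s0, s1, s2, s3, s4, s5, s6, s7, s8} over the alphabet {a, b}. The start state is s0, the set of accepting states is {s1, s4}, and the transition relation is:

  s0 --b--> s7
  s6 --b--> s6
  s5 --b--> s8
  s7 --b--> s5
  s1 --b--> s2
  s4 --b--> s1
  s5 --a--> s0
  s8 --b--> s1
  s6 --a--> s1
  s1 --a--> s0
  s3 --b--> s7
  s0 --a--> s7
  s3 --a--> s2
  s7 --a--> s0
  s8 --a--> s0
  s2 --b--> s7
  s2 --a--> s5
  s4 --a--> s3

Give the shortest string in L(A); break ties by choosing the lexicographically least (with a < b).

abbb

A breadth-first search from s0 reaches an accepting state first via the path s0 → s7 → s5 → s8 → s1 on input abbb.
No string of length < 4 is accepted (BFS exhausts all shorter strings without reaching an accepting state), and abbb is the lexicographically least accepting string of length 4.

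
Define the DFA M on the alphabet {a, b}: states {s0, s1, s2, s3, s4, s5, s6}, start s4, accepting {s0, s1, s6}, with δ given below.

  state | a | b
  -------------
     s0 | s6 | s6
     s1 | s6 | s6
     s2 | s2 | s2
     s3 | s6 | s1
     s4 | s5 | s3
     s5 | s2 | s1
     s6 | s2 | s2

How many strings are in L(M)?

The useful subgraph on states {s1, s3, s4, s5, s6} is acyclic, so L(M) is finite; the longest accepting path visits 4 useful states, giving maximum string length 3.
Counting accepting paths from s4 by length: 3 of length 2, 4 of length 3. Total 7.

7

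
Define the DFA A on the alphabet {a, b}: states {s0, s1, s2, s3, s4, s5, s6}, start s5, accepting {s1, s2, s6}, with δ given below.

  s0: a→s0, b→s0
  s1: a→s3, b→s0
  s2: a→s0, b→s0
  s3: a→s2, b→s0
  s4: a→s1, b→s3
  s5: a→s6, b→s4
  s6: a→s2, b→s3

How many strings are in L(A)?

The useful subgraph on states {s1, s2, s3, s4, s5, s6} is acyclic, so L(A) is finite; the longest accepting path visits 5 useful states, giving maximum string length 4.
Counting accepting paths from s5 by length: 1 of length 1, 2 of length 2, 2 of length 3, 1 of length 4. Total 6.

6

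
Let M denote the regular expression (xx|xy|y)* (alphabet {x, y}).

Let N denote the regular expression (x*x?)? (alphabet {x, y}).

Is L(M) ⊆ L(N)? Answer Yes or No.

The string y is in L(M) but not in L(N).
So L(M) ⊄ L(N).

No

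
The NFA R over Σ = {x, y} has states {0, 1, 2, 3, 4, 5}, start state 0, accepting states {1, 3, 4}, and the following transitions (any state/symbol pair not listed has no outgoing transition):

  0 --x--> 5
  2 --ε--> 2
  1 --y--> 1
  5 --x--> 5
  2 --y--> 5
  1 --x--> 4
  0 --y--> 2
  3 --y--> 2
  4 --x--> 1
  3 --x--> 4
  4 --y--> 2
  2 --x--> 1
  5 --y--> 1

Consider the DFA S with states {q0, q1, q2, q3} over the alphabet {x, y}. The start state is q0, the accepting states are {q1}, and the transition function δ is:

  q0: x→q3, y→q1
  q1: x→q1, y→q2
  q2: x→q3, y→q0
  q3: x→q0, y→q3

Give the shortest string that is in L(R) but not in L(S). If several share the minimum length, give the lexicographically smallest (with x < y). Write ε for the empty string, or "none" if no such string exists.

xy

The string xy is accepted by R but not by S.
No shorter string lies in the difference, and xy is the lexicographically first length-2 string in L(R) \ L(S).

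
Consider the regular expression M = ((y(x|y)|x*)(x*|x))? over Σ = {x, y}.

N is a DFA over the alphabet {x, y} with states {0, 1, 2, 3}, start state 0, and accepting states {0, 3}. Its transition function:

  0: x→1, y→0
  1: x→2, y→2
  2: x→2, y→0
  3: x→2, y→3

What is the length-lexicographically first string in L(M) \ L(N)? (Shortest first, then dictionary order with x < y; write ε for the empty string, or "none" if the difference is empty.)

The string x is accepted by M but not by N.
No shorter string lies in the difference, and x is the lexicographically first length-1 string in L(M) \ L(N).

x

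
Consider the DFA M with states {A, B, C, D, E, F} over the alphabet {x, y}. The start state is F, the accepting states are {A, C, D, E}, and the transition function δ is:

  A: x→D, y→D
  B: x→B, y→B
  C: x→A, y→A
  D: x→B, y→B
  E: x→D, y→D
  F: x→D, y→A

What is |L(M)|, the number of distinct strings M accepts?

4

The useful subgraph on states {A, D, F} is acyclic, so L(M) is finite; the longest accepting path visits 3 useful states, giving maximum string length 2.
Counting accepting paths from F by length: 2 of length 1, 2 of length 2. Total 4.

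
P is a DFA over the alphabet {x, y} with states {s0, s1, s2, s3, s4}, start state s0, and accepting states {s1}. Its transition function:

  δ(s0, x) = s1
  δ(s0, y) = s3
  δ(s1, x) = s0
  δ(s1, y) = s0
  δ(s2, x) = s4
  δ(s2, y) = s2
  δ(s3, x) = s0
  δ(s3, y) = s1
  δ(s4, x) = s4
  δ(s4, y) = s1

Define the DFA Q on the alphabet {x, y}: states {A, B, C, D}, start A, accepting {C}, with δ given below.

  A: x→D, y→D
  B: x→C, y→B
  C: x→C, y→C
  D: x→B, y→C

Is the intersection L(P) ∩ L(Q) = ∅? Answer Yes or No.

No

The string yy is accepted by both P and Q.
Hence L(P) ∩ L(Q) ≠ ∅.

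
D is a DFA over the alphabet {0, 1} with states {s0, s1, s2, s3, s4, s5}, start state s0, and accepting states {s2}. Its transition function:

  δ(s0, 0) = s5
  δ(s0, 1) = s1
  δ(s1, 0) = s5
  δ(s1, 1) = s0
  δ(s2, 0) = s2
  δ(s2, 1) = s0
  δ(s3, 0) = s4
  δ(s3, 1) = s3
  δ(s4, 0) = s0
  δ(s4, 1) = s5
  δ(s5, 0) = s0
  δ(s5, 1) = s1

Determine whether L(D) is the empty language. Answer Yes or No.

Yes

The states reachable from the start state are {s0, s1, s5}.
None of the accepting states {s2} is reachable, so no string is accepted and L(D) = ∅.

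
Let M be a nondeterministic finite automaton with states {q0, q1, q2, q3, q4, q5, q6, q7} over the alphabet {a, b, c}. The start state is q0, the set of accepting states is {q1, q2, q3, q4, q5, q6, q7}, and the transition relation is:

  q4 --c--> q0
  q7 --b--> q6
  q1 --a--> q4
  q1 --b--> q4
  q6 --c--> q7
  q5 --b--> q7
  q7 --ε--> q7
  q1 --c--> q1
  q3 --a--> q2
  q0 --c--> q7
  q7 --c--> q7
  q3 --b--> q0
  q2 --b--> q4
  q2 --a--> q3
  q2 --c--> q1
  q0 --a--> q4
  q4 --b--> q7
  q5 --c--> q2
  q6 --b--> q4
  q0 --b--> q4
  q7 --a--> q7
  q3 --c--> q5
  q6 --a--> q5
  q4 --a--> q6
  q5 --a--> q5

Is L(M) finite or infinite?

State q0 is reachable from the start and can reach an accepting state, and it lies on the cycle q0 → q4 → q0.
Traversing that cycle any number of times yields accepted strings of unbounded length, so the language is infinite.

infinite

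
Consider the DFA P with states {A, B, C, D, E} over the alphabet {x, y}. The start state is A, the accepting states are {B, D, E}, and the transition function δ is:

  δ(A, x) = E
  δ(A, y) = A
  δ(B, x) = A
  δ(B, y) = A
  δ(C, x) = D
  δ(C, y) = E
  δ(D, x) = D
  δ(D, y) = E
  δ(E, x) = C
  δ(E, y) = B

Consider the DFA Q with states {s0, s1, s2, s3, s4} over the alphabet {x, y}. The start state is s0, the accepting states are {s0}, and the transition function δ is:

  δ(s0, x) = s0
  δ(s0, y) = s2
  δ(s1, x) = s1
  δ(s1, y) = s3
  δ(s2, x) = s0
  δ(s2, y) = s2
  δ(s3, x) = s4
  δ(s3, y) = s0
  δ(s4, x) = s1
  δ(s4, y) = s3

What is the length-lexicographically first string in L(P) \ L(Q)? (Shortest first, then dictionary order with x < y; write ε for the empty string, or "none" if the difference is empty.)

xy

The string xy is accepted by P but not by Q.
No shorter string lies in the difference, and xy is the lexicographically first length-2 string in L(P) \ L(Q).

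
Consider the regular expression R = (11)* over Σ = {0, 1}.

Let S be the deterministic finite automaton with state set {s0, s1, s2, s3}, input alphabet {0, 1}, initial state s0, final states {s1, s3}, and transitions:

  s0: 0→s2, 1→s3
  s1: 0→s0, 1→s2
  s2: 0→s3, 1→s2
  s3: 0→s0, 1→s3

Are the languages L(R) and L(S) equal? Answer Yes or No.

The empty string ε is accepted by R but rejected by S.
So L(R) ≠ L(S).

No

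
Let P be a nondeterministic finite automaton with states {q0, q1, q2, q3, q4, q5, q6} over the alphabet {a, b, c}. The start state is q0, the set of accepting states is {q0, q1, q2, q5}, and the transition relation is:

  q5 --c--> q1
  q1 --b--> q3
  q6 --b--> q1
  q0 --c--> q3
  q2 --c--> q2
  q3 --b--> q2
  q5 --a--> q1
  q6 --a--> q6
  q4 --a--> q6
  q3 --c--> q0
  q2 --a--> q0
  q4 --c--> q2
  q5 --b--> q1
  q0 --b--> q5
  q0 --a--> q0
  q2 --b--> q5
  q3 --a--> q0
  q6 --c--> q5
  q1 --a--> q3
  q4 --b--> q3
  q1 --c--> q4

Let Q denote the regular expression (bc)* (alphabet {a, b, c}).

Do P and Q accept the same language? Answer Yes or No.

No

The string a is accepted by P but rejected by Q.
So L(P) ≠ L(Q).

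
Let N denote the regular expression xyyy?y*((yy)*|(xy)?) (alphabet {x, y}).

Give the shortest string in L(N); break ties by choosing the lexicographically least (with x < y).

By inspection of the expression, no string of length less than 3 matches, and xyy is the lexicographically first match of length 3.

xyy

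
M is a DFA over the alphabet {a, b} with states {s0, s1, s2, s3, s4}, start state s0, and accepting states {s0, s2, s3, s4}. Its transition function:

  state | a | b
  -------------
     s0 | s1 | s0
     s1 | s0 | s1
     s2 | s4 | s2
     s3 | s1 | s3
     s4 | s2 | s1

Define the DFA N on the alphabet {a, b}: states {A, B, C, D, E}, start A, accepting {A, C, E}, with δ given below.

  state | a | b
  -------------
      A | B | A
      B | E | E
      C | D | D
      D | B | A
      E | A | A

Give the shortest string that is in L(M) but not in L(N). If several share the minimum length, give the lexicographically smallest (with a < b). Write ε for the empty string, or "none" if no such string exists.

aaaa

The string aaaa is accepted by M but not by N.
No shorter string lies in the difference, and aaaa is the lexicographically first length-4 string in L(M) \ L(N).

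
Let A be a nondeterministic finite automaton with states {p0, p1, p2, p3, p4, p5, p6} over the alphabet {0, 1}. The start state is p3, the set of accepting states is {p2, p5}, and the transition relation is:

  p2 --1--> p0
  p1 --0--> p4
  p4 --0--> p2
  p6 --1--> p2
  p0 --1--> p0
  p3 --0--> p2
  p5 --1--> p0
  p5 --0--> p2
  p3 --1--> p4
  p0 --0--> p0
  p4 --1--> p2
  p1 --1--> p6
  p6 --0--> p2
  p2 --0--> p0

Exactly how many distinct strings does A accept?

3

The useful subgraph on states {p2, p3, p4} is acyclic, so L(A) is finite; the longest accepting path visits 3 useful states, giving maximum string length 2.
Counting accepting paths from p3 by length: 1 of length 1, 2 of length 2. Total 3.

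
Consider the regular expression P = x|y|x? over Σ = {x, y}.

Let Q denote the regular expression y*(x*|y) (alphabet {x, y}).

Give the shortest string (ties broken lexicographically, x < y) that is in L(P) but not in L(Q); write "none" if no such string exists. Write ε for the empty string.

none

Converting the expression P to a DFA (subset construction, then merging equivalent states) gives the minimal DFA with states {p0, p1, p2}, start state p0, accepting states {p0, p1} and transitions p0: x→p1, y→p1; p1: x→p2, y→p2; p2: x→p2, y→p2.
Converting the expression Q to a DFA (subset construction, then merging equivalent states) gives the minimal DFA with states {q0, q1, q2}, start state q0, accepting states {q0, q1} and transitions q0: x→q1, y→q0; q1: x→q1, y→q2; q2: x→q2, y→q2.
Exploring the product automaton P × Q from the start pair (p0, q0), following both machines on each input symbol, reaches 6 state pairs: (p0, q0), (p1, q1), (p1, q0), (p2, q1), (p2, q2), (p2, q0).
P accepts in {p0, p1} and Q accepts in {q0, q1}. The reachable pairs whose P-component is accepting are (p0, q0), (p1, q1), (p1, q0); in each of them the Q-component is accepting too, so the product for L(P) \ L(Q) (P-component accepting, Q-component rejecting) has no reachable accepting pair and the difference is empty.
So every string accepted by P is also accepted by Q: L(P) \ L(Q) = ∅ and there is no such string.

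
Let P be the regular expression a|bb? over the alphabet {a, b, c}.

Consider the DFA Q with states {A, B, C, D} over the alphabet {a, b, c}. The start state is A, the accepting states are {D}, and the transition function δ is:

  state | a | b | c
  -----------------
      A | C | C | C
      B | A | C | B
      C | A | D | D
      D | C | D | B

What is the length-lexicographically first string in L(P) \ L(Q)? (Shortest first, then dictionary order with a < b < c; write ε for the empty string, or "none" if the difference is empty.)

a

The string a is accepted by P but not by Q.
No shorter string lies in the difference, and a is the lexicographically first length-1 string in L(P) \ L(Q).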